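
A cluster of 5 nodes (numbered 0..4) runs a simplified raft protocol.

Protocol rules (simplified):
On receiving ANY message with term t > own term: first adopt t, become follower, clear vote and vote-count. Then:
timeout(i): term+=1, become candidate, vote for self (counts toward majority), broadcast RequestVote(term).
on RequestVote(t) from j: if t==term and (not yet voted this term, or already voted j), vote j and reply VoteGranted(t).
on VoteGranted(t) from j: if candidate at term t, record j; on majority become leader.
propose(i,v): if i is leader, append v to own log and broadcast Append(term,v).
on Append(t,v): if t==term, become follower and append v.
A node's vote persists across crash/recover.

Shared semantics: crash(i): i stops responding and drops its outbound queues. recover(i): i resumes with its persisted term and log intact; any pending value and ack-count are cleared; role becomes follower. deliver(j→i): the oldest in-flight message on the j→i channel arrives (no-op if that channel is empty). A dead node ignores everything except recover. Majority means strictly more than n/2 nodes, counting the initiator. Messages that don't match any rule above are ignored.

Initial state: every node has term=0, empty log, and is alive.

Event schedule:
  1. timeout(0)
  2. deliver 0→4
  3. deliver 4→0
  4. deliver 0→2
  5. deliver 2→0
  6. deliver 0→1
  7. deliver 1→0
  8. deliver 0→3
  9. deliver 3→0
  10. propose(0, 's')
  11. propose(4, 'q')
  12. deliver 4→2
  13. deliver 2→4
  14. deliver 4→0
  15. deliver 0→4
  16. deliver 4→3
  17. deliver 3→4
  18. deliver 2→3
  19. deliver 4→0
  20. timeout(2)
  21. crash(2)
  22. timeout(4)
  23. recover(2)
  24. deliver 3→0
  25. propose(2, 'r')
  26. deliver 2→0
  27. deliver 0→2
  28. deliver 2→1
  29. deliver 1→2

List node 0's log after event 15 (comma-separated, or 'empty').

step 1 timeout(0): 0={cand,t=1,log=-}
step 2 deliver 0→4: 4={foll,t=1,log=-}
step 3 deliver 4→0: —
step 4 deliver 0→2: 2={foll,t=1,log=-}
step 5 deliver 2→0: 0={lead,t=1,log=-}
step 6 deliver 0→1: 1={foll,t=1,log=-}
step 7 deliver 1→0: —
step 8 deliver 0→3: 3={foll,t=1,log=-}
step 9 deliver 3→0: —
step 10 propose(0,'s'): 0={lead,t=1,log=s}
step 11 propose(4,'q'): —
step 12 deliver 4→2: —
step 13 deliver 2→4: —
step 14 deliver 4→0: —
step 15 deliver 0→4: 4={foll,t=1,log=s}

s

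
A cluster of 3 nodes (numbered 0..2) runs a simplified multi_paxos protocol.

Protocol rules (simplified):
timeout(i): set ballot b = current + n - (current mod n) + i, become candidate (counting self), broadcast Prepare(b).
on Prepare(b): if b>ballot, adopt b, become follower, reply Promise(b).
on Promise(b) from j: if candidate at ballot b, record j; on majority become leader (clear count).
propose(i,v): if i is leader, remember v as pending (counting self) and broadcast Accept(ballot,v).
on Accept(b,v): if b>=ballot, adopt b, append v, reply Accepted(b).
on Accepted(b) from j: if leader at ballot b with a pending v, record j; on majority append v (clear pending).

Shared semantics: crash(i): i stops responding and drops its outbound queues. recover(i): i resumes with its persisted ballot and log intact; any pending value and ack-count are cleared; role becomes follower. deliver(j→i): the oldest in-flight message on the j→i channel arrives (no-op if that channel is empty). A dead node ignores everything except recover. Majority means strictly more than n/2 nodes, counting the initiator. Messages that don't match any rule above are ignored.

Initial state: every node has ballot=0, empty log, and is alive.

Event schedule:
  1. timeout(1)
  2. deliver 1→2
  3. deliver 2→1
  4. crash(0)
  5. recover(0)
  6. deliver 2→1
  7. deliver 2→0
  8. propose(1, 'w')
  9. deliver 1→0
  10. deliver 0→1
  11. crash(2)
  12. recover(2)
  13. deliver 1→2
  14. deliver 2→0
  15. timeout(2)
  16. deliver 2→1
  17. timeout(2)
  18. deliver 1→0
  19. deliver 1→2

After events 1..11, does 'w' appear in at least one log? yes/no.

no

[1] timeout(1) → N1(cand b4 [-])
[2] deliver 1→2 → N2(foll b4 [-])
[3] deliver 2→1 → N1(lead b4 [-])
[4] crash(0) → N0(✗foll b0 [-])
[5] recover(0) → N0(foll b0 [-])
[6] deliver 2→1 → ∅
[7] deliver 2→0 → ∅
[8] propose(1,'w') → ∅
[9] deliver 1→0 → N0(foll b4 [-])
[10] deliver 0→1 → ∅
[11] crash(2) → N2(✗foll b4 [-])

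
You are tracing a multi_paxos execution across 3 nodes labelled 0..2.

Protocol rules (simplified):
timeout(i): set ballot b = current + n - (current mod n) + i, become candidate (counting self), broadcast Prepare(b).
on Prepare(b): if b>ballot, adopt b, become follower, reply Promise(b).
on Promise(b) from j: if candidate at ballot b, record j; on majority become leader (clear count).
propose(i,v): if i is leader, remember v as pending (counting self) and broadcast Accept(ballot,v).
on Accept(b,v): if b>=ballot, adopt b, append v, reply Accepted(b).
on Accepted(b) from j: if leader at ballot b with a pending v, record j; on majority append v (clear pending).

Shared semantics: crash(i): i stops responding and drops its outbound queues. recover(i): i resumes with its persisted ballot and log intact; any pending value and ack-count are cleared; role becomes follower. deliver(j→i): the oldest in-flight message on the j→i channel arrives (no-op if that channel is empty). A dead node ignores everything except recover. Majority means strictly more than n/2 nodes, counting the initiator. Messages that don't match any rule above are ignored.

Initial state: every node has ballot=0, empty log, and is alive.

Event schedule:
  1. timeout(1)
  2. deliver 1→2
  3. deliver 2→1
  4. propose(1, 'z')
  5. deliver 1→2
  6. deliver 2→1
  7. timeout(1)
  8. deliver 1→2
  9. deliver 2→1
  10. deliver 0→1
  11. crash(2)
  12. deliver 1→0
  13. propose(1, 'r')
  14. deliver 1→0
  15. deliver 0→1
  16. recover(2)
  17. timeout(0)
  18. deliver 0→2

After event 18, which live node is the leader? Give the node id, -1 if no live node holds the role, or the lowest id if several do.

1

after 1 — timeout(1): n1:cand/b4/[-]
after 2 — deliver 1→2: n2:foll/b4/[-]
after 3 — deliver 2→1: n1:lead/b4/[-]
after 4 — propose(1,'z'): ·
after 5 — deliver 1→2: n2:foll/b4/[z]
after 6 — deliver 2→1: n1:lead/b4/[z]
after 7 — timeout(1): n1:cand/b7/[z]
after 8 — deliver 1→2: n2:foll/b7/[z]
after 9 — deliver 2→1: n1:lead/b7/[z]
after 10 — deliver 0→1: ·
after 11 — crash(2): n2:✗foll/b7/[z]
after 12 — deliver 1→0: n0:foll/b4/[-]
after 13 — propose(1,'r'): ·
after 14 — deliver 1→0: n0:foll/b4/[z]
after 15 — deliver 0→1: ·
after 16 — recover(2): n2:foll/b7/[z]
after 17 — timeout(0): n0:cand/b6/[z]
after 18 — deliver 0→2: ·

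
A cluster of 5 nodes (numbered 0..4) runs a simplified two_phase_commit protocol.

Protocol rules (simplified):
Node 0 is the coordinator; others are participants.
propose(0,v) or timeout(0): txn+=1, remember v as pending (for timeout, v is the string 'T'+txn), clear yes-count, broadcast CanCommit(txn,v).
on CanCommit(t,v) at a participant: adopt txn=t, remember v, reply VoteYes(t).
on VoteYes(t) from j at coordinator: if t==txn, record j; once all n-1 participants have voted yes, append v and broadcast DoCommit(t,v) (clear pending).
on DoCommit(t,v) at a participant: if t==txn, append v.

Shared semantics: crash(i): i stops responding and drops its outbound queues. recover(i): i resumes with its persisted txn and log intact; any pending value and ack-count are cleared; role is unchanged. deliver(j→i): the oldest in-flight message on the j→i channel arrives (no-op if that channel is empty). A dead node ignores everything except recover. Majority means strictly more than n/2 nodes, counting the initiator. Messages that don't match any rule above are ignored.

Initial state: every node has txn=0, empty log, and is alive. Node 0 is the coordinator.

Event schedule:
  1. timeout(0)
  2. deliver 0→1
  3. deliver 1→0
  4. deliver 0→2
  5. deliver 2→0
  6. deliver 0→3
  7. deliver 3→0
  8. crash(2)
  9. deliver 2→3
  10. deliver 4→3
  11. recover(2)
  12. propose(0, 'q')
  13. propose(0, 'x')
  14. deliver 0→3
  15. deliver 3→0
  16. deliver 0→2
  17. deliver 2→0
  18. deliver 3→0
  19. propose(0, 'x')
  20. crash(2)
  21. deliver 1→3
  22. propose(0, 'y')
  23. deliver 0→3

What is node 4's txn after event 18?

0

step 1 timeout(0): 0={coor,t=1,log=-}
step 2 deliver 0→1: 1={part,t=1,log=-}
step 3 deliver 1→0: —
step 4 deliver 0→2: 2={part,t=1,log=-}
step 5 deliver 2→0: —
step 6 deliver 0→3: 3={part,t=1,log=-}
step 7 deliver 3→0: —
step 8 crash(2): 2={✗part,t=1,log=-}
step 9 deliver 2→3: —
step 10 deliver 4→3: —
step 11 recover(2): 2={part,t=1,log=-}
step 12 propose(0,'q'): 0={coor,t=2,log=-}
step 13 propose(0,'x'): 0={coor,t=3,log=-}
step 14 deliver 0→3: 3={part,t=2,log=-}
step 15 deliver 3→0: —
step 16 deliver 0→2: 2={part,t=2,log=-}
step 17 deliver 2→0: —
step 18 deliver 3→0: —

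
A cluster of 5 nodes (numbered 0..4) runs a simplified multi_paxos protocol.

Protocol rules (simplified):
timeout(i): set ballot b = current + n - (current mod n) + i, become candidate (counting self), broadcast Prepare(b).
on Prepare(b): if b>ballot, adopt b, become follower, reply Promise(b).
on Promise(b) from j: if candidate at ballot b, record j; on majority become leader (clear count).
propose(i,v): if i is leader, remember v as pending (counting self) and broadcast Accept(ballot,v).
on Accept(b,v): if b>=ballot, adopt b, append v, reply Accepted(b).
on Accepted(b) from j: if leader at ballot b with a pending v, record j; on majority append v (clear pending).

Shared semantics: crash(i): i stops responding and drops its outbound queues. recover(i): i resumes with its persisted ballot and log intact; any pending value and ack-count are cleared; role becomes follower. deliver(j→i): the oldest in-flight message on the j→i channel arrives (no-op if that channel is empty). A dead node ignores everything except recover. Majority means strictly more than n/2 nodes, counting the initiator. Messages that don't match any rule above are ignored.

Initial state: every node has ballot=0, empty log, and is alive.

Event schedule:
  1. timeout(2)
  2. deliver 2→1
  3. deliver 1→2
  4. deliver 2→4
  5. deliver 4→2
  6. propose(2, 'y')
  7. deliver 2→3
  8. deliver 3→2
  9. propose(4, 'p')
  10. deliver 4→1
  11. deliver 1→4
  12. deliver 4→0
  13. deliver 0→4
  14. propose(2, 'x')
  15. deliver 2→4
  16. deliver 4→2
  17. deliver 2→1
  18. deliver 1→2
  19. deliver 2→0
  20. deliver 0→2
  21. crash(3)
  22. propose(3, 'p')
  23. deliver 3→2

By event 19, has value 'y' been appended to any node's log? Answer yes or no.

after 1 — timeout(2): n2:cand/b7/[-]
after 2 — deliver 2→1: n1:foll/b7/[-]
after 3 — deliver 1→2: ·
after 4 — deliver 2→4: n4:foll/b7/[-]
after 5 — deliver 4→2: n2:lead/b7/[-]
after 6 — propose(2,'y'): ·
after 7 — deliver 2→3: n3:foll/b7/[-]
after 8 — deliver 3→2: ·
after 9 — propose(4,'p'): ·
after 10 — deliver 4→1: ·
after 11 — deliver 1→4: ·
after 12 — deliver 4→0: ·
after 13 — deliver 0→4: ·
after 14 — propose(2,'x'): ·
after 15 — deliver 2→4: n4:foll/b7/[y]
after 16 — deliver 4→2: ·
after 17 — deliver 2→1: n1:foll/b7/[y]
after 18 — deliver 1→2: n2:lead/b7/[x]
after 19 — deliver 2→0: n0:foll/b7/[-]

yes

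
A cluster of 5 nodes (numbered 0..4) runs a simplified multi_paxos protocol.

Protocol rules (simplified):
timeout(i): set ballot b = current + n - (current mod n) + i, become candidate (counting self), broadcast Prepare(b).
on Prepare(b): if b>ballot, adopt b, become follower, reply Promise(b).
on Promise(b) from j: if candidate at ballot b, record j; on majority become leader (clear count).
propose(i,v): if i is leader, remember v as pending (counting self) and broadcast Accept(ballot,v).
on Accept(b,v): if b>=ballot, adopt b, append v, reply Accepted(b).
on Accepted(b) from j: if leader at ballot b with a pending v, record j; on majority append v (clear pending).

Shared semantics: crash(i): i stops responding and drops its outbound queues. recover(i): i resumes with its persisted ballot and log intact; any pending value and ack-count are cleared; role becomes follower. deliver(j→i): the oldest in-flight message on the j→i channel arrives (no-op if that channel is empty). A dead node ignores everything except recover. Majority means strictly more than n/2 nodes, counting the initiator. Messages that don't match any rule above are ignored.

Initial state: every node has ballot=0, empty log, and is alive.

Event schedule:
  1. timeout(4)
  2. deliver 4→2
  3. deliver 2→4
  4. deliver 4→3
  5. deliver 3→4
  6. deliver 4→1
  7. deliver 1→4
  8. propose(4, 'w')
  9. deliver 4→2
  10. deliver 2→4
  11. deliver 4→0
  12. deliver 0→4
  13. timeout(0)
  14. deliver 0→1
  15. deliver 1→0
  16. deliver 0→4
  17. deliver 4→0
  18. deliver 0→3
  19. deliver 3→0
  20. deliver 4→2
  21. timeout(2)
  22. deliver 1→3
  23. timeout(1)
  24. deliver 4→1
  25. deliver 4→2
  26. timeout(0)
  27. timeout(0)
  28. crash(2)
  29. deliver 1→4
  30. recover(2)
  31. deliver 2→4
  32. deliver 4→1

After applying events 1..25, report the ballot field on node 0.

1. timeout(4):  <4:cand b9 ->
2. deliver 4→2:  <2:foll b9 ->
3. deliver 2→4:  nop
4. deliver 4→3:  <3:foll b9 ->
5. deliver 3→4:  <4:lead b9 ->
6. deliver 4→1:  <1:foll b9 ->
7. deliver 1→4:  nop
8. propose(4,'w'):  nop
9. deliver 4→2:  <2:foll b9 w>
10. deliver 2→4:  nop
11. deliver 4→0:  <0:foll b9 ->
12. deliver 0→4:  nop
13. timeout(0):  <0:cand b10 ->
14. deliver 0→1:  <1:foll b10 ->
15. deliver 1→0:  nop
16. deliver 0→4:  <4:foll b10 ->
17. deliver 4→0:  nop
18. deliver 0→3:  <3:foll b10 ->
19. deliver 3→0:  <0:lead b10 ->
20. deliver 4→2:  nop
21. timeout(2):  <2:cand b12 w>
22. deliver 1→3:  nop
23. timeout(1):  <1:cand b16 ->
24. deliver 4→1:  nop
25. deliver 4→2:  nop

10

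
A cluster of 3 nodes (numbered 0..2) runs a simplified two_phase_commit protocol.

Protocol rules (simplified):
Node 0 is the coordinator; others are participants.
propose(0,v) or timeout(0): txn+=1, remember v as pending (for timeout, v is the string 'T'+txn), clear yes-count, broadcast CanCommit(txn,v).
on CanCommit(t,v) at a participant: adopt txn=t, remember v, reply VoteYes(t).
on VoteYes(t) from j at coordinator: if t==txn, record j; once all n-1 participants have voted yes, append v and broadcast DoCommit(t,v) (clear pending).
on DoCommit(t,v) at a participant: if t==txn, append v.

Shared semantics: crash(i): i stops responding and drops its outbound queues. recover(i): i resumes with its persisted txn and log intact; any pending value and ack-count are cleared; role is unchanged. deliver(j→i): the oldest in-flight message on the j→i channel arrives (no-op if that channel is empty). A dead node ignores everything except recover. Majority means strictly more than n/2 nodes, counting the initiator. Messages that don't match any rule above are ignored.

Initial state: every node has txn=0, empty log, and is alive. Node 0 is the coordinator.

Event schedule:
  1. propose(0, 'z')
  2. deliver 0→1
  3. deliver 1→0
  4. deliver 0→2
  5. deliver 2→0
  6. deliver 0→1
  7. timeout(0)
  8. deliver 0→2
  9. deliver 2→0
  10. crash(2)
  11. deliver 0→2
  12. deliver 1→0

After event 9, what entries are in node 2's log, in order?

z

[1] propose(0,'z') → N0(coor t1 [-])
[2] deliver 0→1 → N1(part t1 [-])
[3] deliver 1→0 → ∅
[4] deliver 0→2 → N2(part t1 [-])
[5] deliver 2→0 → N0(coor t1 [z])
[6] deliver 0→1 → N1(part t1 [z])
[7] timeout(0) → N0(coor t2 [z])
[8] deliver 0→2 → N2(part t1 [z])
[9] deliver 2→0 → ∅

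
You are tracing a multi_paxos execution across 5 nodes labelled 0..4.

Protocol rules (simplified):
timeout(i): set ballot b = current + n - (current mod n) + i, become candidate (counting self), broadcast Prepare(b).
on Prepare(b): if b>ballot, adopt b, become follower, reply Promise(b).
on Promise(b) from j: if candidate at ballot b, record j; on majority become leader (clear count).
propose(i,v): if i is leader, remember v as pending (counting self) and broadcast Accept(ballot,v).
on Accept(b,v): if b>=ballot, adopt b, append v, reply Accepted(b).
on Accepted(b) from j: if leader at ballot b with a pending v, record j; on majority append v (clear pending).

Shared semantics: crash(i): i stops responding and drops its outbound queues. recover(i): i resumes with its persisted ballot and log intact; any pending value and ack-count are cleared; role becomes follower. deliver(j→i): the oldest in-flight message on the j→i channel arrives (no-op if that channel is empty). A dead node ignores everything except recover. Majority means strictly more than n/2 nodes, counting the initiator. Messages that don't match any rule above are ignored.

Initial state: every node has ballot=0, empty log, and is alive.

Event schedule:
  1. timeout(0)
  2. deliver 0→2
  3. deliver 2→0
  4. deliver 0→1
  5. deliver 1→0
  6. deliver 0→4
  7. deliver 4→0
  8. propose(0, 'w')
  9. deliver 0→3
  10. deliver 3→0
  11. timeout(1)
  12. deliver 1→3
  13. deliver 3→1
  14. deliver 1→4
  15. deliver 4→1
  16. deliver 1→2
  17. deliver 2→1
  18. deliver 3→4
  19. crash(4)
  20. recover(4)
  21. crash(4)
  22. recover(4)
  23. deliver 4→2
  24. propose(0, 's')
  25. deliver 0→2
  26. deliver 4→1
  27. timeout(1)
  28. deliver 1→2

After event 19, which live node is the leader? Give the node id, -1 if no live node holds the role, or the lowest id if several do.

0

step 1 timeout(0): 0={cand,b=5,log=-}
step 2 deliver 0→2: 2={foll,b=5,log=-}
step 3 deliver 2→0: —
step 4 deliver 0→1: 1={foll,b=5,log=-}
step 5 deliver 1→0: 0={lead,b=5,log=-}
step 6 deliver 0→4: 4={foll,b=5,log=-}
step 7 deliver 4→0: —
step 8 propose(0,'w'): —
step 9 deliver 0→3: 3={foll,b=5,log=-}
step 10 deliver 3→0: —
step 11 timeout(1): 1={cand,b=11,log=-}
step 12 deliver 1→3: 3={foll,b=11,log=-}
step 13 deliver 3→1: —
step 14 deliver 1→4: 4={foll,b=11,log=-}
step 15 deliver 4→1: 1={lead,b=11,log=-}
step 16 deliver 1→2: 2={foll,b=11,log=-}
step 17 deliver 2→1: —
step 18 deliver 3→4: —
step 19 crash(4): 4={✗foll,b=11,log=-}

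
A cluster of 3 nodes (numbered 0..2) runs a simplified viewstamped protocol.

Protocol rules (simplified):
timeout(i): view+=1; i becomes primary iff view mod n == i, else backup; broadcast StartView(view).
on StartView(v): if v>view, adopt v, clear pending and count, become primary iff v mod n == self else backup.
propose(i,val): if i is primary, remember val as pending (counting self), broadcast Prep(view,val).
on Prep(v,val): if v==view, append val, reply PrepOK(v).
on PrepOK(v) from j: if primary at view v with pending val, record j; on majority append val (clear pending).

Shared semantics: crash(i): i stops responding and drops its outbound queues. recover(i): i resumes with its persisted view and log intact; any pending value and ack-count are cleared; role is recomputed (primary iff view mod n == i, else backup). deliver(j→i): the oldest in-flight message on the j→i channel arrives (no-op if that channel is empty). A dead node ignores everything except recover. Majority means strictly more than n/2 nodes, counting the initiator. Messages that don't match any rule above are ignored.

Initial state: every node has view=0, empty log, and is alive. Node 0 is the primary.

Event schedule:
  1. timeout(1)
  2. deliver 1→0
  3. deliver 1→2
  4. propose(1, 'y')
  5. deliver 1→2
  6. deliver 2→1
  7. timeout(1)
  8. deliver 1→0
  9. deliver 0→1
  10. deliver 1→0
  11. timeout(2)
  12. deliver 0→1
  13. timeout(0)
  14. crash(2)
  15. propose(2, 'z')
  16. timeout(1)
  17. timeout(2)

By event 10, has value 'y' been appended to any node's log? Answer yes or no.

yes

e1 timeout(1): 1[prim,v=1,-]
e2 deliver 1→0: 0[back,v=1,-]
e3 deliver 1→2: 2[back,v=1,-]
e4 propose(1,'y'): ·
e5 deliver 1→2: 2[back,v=1,y]
e6 deliver 2→1: 1[prim,v=1,y]
e7 timeout(1): 1[back,v=2,y]
e8 deliver 1→0: 0[back,v=1,y]
e9 deliver 0→1: ·
e10 deliver 1→0: 0[back,v=2,y]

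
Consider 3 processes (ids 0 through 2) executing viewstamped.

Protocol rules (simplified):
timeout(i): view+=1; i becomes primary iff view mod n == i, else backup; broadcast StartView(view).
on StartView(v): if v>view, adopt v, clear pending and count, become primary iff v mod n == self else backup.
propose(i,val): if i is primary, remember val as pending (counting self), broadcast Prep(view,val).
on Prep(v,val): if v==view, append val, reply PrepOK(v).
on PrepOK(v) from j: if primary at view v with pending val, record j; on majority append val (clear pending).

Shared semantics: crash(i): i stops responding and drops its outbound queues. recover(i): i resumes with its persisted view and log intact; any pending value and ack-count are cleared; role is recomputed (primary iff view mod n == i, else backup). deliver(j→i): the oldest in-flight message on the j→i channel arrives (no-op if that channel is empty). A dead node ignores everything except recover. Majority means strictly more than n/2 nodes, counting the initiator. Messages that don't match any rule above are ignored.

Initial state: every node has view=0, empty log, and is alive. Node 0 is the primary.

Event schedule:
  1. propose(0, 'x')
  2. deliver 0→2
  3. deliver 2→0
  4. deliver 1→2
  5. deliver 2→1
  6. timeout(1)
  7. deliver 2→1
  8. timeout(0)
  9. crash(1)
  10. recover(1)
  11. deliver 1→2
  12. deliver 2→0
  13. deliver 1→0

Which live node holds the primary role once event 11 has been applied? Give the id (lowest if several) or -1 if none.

1

[1] propose(0,'x') → ∅
[2] deliver 0→2 → N2(back v0 [x])
[3] deliver 2→0 → N0(prim v0 [x])
[4] deliver 1→2 → ∅
[5] deliver 2→1 → ∅
[6] timeout(1) → N1(prim v1 [-])
[7] deliver 2→1 → ∅
[8] timeout(0) → N0(back v1 [x])
[9] crash(1) → N1(✗prim v1 [-])
[10] recover(1) → N1(prim v1 [-])
[11] deliver 1→2 → ∅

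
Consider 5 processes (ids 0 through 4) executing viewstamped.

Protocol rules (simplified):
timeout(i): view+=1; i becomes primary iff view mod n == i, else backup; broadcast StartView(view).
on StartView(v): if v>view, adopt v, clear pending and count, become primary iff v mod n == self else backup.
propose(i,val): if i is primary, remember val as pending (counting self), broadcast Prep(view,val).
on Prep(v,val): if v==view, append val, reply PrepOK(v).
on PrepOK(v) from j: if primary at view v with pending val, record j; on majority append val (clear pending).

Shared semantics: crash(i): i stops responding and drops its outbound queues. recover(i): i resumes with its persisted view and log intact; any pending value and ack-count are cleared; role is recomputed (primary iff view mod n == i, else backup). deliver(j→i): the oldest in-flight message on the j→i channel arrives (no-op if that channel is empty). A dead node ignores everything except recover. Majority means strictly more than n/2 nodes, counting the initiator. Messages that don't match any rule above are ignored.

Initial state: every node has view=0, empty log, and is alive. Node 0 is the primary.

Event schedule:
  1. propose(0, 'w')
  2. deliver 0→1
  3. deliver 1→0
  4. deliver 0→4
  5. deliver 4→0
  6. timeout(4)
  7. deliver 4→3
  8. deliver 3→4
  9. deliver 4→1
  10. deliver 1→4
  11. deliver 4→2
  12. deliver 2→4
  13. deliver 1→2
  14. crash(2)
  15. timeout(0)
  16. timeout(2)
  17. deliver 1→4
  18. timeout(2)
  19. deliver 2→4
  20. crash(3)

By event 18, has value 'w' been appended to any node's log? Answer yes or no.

step 1 propose(0,'w'): —
step 2 deliver 0→1: 1={back,v=0,log=w}
step 3 deliver 1→0: —
step 4 deliver 0→4: 4={back,v=0,log=w}
step 5 deliver 4→0: 0={prim,v=0,log=w}
step 6 timeout(4): 4={back,v=1,log=w}
step 7 deliver 4→3: 3={back,v=1,log=-}
step 8 deliver 3→4: —
step 9 deliver 4→1: 1={prim,v=1,log=w}
step 10 deliver 1→4: —
step 11 deliver 4→2: 2={back,v=1,log=-}
step 12 deliver 2→4: —
step 13 deliver 1→2: —
step 14 crash(2): 2={✗back,v=1,log=-}
step 15 timeout(0): 0={back,v=1,log=w}
step 16 timeout(2): —
step 17 deliver 1→4: —
step 18 timeout(2): —

yes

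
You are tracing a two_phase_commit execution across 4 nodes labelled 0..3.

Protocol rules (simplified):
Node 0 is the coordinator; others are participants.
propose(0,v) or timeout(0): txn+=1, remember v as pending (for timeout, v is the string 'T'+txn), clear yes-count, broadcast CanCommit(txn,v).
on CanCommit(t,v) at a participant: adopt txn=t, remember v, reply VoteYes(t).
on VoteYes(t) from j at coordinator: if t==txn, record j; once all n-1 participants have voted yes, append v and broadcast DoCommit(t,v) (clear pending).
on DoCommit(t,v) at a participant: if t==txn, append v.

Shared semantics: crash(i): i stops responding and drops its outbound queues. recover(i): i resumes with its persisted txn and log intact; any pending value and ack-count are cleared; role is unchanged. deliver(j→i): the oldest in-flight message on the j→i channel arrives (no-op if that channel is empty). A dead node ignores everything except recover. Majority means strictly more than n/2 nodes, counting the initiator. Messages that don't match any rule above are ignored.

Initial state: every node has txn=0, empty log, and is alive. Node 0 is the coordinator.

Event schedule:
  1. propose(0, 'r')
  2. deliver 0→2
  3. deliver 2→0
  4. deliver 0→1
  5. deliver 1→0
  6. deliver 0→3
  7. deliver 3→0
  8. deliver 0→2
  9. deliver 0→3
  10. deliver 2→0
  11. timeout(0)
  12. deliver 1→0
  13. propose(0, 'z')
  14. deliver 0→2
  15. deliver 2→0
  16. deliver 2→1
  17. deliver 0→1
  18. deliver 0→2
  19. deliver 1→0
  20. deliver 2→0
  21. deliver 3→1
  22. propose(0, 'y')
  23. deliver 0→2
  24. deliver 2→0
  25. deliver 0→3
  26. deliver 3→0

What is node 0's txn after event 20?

3

[1] propose(0,'r') → N0(coor t1 [-])
[2] deliver 0→2 → N2(part t1 [-])
[3] deliver 2→0 → ∅
[4] deliver 0→1 → N1(part t1 [-])
[5] deliver 1→0 → ∅
[6] deliver 0→3 → N3(part t1 [-])
[7] deliver 3→0 → N0(coor t1 [r])
[8] deliver 0→2 → N2(part t1 [r])
[9] deliver 0→3 → N3(part t1 [r])
[10] deliver 2→0 → ∅
[11] timeout(0) → N0(coor t2 [r])
[12] deliver 1→0 → ∅
[13] propose(0,'z') → N0(coor t3 [r])
[14] deliver 0→2 → N2(part t2 [r])
[15] deliver 2→0 → ∅
[16] deliver 2→1 → ∅
[17] deliver 0→1 → N1(part t1 [r])
[18] deliver 0→2 → N2(part t3 [r])
[19] deliver 1→0 → ∅
[20] deliver 2→0 → ∅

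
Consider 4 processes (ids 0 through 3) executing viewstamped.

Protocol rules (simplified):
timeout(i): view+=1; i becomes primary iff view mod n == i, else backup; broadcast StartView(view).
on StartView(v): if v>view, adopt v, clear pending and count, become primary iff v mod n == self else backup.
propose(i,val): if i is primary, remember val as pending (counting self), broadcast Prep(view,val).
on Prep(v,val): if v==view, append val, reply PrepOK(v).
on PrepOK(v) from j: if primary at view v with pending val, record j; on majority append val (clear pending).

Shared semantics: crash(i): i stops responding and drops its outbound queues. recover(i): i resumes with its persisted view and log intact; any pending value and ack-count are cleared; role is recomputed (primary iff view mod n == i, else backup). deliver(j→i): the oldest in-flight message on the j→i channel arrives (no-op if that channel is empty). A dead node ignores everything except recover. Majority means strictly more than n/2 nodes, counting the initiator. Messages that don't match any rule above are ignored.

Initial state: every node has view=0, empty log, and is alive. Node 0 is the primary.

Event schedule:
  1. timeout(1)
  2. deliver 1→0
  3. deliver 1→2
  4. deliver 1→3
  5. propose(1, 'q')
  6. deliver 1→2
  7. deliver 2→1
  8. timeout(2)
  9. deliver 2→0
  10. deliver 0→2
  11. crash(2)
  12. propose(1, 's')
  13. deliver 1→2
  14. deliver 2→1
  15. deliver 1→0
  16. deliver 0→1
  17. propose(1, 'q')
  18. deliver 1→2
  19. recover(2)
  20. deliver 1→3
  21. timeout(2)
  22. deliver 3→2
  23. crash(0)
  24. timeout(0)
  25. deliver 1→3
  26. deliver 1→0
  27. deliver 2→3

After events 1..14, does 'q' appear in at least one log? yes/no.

yes

[1] timeout(1) → N1(prim v1 [-])
[2] deliver 1→0 → N0(back v1 [-])
[3] deliver 1→2 → N2(back v1 [-])
[4] deliver 1→3 → N3(back v1 [-])
[5] propose(1,'q') → ∅
[6] deliver 1→2 → N2(back v1 [q])
[7] deliver 2→1 → ∅
[8] timeout(2) → N2(prim v2 [q])
[9] deliver 2→0 → N0(back v2 [-])
[10] deliver 0→2 → ∅
[11] crash(2) → N2(✗prim v2 [q])
[12] propose(1,'s') → ∅
[13] deliver 1→2 → ∅
[14] deliver 2→1 → ∅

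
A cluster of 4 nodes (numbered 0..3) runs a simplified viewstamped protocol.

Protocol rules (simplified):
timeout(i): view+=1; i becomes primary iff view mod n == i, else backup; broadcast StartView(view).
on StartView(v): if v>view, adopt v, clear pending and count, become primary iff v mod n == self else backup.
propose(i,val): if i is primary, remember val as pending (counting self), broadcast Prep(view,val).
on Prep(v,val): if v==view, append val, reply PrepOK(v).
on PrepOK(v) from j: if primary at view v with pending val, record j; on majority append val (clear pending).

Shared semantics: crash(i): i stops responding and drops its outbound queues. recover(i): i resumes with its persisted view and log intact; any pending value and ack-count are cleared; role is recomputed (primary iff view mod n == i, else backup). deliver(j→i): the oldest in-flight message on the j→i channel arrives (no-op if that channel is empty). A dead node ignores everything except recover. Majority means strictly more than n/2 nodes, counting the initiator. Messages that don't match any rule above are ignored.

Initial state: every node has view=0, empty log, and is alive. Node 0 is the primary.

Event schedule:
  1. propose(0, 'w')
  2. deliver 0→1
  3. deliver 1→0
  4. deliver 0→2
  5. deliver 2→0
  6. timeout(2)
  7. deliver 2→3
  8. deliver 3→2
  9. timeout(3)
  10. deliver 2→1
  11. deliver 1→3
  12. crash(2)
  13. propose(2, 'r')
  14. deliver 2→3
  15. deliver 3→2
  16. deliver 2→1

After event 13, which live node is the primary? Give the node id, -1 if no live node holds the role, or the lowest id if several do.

after 1 — propose(0,'w'): ·
after 2 — deliver 0→1: n1:back/v0/[w]
after 3 — deliver 1→0: ·
after 4 — deliver 0→2: n2:back/v0/[w]
after 5 — deliver 2→0: n0:prim/v0/[w]
after 6 — timeout(2): n2:back/v1/[w]
after 7 — deliver 2→3: n3:back/v1/[-]
after 8 — deliver 3→2: ·
after 9 — timeout(3): n3:back/v2/[-]
after 10 — deliver 2→1: n1:prim/v1/[w]
after 11 — deliver 1→3: ·
after 12 — crash(2): n2:✗back/v1/[w]
after 13 — propose(2,'r'): ·

0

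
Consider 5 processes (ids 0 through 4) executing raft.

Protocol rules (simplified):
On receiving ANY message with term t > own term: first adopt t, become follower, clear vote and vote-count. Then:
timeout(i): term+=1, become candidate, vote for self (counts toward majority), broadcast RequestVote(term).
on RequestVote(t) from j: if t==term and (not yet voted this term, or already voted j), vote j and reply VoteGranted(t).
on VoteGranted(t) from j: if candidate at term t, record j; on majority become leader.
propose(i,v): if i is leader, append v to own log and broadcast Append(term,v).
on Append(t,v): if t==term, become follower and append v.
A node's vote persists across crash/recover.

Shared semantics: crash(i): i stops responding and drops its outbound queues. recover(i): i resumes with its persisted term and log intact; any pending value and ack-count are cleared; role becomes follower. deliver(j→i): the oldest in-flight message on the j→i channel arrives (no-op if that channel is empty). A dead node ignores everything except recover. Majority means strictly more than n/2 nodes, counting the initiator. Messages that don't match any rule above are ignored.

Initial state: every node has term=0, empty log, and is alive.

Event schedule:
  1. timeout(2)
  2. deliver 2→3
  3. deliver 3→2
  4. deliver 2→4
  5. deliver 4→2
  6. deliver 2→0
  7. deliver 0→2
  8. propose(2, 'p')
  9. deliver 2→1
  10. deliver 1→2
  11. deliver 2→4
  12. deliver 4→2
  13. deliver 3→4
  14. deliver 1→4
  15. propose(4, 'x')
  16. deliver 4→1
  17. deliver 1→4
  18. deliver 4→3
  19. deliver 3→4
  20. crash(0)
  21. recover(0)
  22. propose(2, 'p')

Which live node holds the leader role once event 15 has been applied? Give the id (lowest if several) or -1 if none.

step 1 timeout(2): 2={cand,t=1,log=-}
step 2 deliver 2→3: 3={foll,t=1,log=-}
step 3 deliver 3→2: —
step 4 deliver 2→4: 4={foll,t=1,log=-}
step 5 deliver 4→2: 2={lead,t=1,log=-}
step 6 deliver 2→0: 0={foll,t=1,log=-}
step 7 deliver 0→2: —
step 8 propose(2,'p'): 2={lead,t=1,log=p}
step 9 deliver 2→1: 1={foll,t=1,log=-}
step 10 deliver 1→2: —
step 11 deliver 2→4: 4={foll,t=1,log=p}
step 12 deliver 4→2: —
step 13 deliver 3→4: —
step 14 deliver 1→4: —
step 15 propose(4,'x'): —

2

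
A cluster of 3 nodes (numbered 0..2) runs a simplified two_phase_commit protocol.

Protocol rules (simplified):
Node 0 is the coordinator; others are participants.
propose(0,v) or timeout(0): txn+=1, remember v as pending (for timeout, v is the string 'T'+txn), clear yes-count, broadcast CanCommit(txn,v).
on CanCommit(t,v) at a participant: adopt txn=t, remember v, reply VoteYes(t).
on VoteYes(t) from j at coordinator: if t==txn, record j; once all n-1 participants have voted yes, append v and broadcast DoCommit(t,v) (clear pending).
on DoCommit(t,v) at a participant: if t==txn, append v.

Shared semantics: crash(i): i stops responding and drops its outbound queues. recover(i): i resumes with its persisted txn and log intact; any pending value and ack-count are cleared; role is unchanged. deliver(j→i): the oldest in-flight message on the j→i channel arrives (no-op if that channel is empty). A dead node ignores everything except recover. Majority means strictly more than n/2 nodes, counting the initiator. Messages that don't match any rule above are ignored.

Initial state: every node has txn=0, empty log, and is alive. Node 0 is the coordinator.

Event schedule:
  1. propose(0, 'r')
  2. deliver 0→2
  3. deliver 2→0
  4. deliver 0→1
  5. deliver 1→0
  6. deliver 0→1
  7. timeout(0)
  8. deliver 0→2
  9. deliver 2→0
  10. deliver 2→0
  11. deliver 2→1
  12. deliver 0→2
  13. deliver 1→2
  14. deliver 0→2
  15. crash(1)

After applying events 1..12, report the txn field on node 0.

[1] propose(0,'r') → N0(coor t1 [-])
[2] deliver 0→2 → N2(part t1 [-])
[3] deliver 2→0 → ∅
[4] deliver 0→1 → N1(part t1 [-])
[5] deliver 1→0 → N0(coor t1 [r])
[6] deliver 0→1 → N1(part t1 [r])
[7] timeout(0) → N0(coor t2 [r])
[8] deliver 0→2 → N2(part t1 [r])
[9] deliver 2→0 → ∅
[10] deliver 2→0 → ∅
[11] deliver 2→1 → ∅
[12] deliver 0→2 → N2(part t2 [r])

2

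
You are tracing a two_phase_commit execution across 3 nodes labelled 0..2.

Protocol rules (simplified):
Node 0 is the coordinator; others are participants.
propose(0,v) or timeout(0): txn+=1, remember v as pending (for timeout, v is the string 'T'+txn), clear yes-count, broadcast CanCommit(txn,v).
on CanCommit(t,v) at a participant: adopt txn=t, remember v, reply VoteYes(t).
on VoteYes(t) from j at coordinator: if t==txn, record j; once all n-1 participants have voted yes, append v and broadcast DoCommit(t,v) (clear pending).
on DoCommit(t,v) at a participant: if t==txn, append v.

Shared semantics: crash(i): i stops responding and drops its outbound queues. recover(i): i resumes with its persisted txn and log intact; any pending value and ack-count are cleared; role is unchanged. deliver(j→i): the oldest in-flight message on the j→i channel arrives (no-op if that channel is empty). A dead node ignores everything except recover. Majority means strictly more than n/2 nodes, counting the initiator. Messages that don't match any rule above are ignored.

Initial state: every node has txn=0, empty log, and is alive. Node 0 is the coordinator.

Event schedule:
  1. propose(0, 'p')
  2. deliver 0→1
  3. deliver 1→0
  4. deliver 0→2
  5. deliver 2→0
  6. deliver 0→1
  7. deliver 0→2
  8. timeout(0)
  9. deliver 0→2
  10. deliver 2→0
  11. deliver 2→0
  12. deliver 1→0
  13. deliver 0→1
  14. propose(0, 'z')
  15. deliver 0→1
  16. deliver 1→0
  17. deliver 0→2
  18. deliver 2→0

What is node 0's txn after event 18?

e1 propose(0,'p'): 0[coor,t=1,-]
e2 deliver 0→1: 1[part,t=1,-]
e3 deliver 1→0: ·
e4 deliver 0→2: 2[part,t=1,-]
e5 deliver 2→0: 0[coor,t=1,p]
e6 deliver 0→1: 1[part,t=1,p]
e7 deliver 0→2: 2[part,t=1,p]
e8 timeout(0): 0[coor,t=2,p]
e9 deliver 0→2: 2[part,t=2,p]
e10 deliver 2→0: ·
e11 deliver 2→0: ·
e12 deliver 1→0: ·
e13 deliver 0→1: 1[part,t=2,p]
e14 propose(0,'z'): 0[coor,t=3,p]
e15 deliver 0→1: 1[part,t=3,p]
e16 deliver 1→0: ·
e17 deliver 0→2: 2[part,t=3,p]
e18 deliver 2→0: ·

3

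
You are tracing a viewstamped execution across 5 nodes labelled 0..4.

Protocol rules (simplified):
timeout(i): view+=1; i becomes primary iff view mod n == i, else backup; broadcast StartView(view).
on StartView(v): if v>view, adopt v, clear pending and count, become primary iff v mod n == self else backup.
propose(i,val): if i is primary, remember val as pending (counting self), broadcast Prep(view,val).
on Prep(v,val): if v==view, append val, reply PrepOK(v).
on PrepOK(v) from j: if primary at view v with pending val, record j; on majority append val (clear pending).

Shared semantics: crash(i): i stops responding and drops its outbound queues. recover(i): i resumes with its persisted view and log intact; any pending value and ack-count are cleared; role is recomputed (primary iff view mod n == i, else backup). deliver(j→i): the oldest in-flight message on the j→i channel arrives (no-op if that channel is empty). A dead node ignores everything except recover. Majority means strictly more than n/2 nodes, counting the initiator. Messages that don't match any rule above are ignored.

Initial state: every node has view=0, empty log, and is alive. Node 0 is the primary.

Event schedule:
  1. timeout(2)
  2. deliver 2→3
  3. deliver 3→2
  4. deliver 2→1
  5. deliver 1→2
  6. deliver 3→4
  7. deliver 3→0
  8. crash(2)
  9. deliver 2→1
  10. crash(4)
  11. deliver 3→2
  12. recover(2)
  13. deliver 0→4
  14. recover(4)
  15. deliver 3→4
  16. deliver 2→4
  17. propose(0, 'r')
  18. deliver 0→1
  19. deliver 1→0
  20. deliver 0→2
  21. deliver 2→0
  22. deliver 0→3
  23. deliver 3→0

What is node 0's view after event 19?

[1] timeout(2) → N2(back v1 [-])
[2] deliver 2→3 → N3(back v1 [-])
[3] deliver 3→2 → ∅
[4] deliver 2→1 → N1(prim v1 [-])
[5] deliver 1→2 → ∅
[6] deliver 3→4 → ∅
[7] deliver 3→0 → ∅
[8] crash(2) → N2(✗back v1 [-])
[9] deliver 2→1 → ∅
[10] crash(4) → N4(✗back v0 [-])
[11] deliver 3→2 → ∅
[12] recover(2) → N2(back v1 [-])
[13] deliver 0→4 → ∅
[14] recover(4) → N4(back v0 [-])
[15] deliver 3→4 → ∅
[16] deliver 2→4 → ∅
[17] propose(0,'r') → ∅
[18] deliver 0→1 → ∅
[19] deliver 1→0 → ∅

0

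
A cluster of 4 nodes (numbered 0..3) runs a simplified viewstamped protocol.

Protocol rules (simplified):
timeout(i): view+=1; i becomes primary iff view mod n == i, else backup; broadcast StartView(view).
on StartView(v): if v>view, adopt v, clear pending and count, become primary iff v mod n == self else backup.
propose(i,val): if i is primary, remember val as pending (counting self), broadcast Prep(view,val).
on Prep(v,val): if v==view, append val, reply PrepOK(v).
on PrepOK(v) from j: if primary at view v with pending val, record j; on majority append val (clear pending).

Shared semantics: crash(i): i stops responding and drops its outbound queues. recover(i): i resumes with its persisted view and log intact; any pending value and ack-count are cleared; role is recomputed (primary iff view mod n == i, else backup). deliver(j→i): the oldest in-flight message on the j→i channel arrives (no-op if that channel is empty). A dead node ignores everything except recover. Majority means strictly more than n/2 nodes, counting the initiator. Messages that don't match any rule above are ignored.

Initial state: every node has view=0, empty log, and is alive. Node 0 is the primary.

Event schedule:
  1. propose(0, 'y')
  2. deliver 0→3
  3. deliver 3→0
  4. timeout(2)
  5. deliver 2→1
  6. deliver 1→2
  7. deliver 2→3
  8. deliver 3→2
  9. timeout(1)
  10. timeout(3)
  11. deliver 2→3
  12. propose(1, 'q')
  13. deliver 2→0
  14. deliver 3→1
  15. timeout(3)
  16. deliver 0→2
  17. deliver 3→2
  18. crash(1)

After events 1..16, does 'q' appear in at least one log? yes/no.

no

[1] propose(0,'y') → ∅
[2] deliver 0→3 → N3(back v0 [y])
[3] deliver 3→0 → ∅
[4] timeout(2) → N2(back v1 [-])
[5] deliver 2→1 → N1(prim v1 [-])
[6] deliver 1→2 → ∅
[7] deliver 2→3 → N3(back v1 [y])
[8] deliver 3→2 → ∅
[9] timeout(1) → N1(back v2 [-])
[10] timeout(3) → N3(back v2 [y])
[11] deliver 2→3 → ∅
[12] propose(1,'q') → ∅
[13] deliver 2→0 → N0(back v1 [-])
[14] deliver 3→1 → ∅
[15] timeout(3) → N3(prim v3 [y])
[16] deliver 0→2 → ∅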